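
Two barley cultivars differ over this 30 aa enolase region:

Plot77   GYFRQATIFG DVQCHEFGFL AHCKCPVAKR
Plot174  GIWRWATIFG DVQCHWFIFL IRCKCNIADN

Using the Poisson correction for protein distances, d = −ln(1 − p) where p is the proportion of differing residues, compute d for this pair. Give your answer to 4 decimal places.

0.4568

The sequences differ at positions 2 (Y/I), 3 (F/W), 5 (Q/W), 16 (E/W), 18 (G/I), 21 (A/I), 22 (H/R), 26 (P/N), 27 (V/I), 29 (K/D), 30 (R/N).
p = 11/30 = 0.366667.
d = −ln(1 − 0.366667) = −ln(0.633333) = 0.4568.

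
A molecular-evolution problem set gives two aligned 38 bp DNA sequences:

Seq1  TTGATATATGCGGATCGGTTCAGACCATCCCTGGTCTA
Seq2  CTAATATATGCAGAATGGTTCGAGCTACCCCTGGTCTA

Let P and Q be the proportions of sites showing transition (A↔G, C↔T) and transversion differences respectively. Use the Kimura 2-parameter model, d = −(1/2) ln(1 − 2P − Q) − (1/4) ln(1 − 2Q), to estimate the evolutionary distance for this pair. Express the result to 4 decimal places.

0.3601

Differing sites — 1:T/C (Ti); 3:G/A (Ti); 12:G/A (Ti); 15:T/A (Tv); 16:C/T (Ti); 22:A/G (Ti); 23:G/A (Ti); 24:A/G (Ti); 26:C/T (Ti); 28:T/C (Ti).
Of the 10 differences, 9 transitions and 1 transversion over 38 sites: P = 9/38 = 0.236842, Q = 1/38 = 0.026316.
d = −0.5·ln(0.500000) − 0.25·ln(0.947368) = −0.5·(-0.693147) − 0.25·(-0.054068) = 0.3601.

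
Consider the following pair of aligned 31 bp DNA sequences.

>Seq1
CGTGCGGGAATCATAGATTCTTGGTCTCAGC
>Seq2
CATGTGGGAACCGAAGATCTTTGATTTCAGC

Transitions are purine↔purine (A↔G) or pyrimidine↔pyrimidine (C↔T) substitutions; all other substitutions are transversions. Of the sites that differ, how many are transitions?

8

Differing sites — 2:G/A (Ti); 5:C/T (Ti); 11:T/C (Ti); 13:A/G (Ti); 14:T/A (Tv); 19:T/C (Ti); 20:C/T (Ti); 24:G/A (Ti); 26:C/T (Ti).
Of the 9 differences, 8 transitions and 1 transversion, so the answer is 8.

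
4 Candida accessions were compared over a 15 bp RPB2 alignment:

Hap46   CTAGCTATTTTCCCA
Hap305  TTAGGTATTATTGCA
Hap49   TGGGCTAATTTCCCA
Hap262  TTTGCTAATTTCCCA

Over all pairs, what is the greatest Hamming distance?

Pairwise Hamming distances:
  Hap46 vs Hap305: 5
  Hap46 vs Hap49: 4
  Hap46 vs Hap262: 3
  Hap305 vs Hap49: 7
  Hap305 vs Hap262: 6
  Hap49 vs Hap262: 2
The largest is 7, between Hap305 and Hap49.

7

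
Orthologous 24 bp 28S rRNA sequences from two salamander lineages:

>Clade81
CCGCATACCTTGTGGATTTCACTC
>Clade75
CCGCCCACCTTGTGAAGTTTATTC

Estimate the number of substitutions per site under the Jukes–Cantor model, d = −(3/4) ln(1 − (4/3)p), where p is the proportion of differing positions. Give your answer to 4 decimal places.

The sequences differ at positions 5 (A/C), 6 (T/C), 15 (G/A), 17 (T/G), 20 (C/T), 22 (C/T).
p = 6/24 = 0.250000.
d = −0.75 · ln(1 − (4/3)·0.250000) = −0.75 · ln(0.666667) = −0.75 · (-0.405465) = 0.3041.

0.3041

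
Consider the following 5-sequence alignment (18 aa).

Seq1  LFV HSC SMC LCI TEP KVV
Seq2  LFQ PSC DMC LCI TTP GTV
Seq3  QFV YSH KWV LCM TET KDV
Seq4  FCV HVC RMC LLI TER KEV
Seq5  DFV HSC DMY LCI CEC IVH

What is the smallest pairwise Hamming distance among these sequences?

6

Pairwise Hamming distances:
  Seq1 vs Seq2: 6
  Seq1 vs Seq3: 9
  Seq1 vs Seq4: 7
  Seq1 vs Seq5: 7
  Seq2 vs Seq3: 12
  Seq2 vs Seq4: 11
  Seq2 vs Seq5: 10
  Seq3 vs Seq4: 12
  Seq3 vs Seq5: 12
  Seq4 vs Seq5: 11
The smallest is 6, between Seq1 and Seq2.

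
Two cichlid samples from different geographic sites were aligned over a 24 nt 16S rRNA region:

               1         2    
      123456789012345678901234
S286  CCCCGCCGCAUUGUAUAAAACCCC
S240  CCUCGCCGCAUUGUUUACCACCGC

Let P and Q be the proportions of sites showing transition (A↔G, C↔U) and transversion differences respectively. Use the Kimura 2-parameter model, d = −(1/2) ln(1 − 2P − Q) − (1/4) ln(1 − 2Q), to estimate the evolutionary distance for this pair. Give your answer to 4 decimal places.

Differing sites — 3:C/U (Ti); 15:A/U (Tv); 18:A/C (Tv); 19:A/C (Tv); 23:C/G (Tv).
Of the 5 differences, 1 transition and 4 transversions over 24 sites: P = 1/24 = 0.041667, Q = 4/24 = 0.166667.
d = −0.5·ln(0.749999) − 0.25·ln(0.666666) = −0.5·(-0.287683) − 0.25·(-0.405466) = 0.2452.

0.2452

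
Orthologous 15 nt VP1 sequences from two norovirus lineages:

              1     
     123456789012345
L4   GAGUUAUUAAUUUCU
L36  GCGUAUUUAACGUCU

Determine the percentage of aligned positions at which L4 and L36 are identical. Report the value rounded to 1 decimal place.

The sequences differ at positions 2 (A/C), 5 (U/A), 6 (A/U), 11 (U/C), 12 (U/G).
10 of the 15 sites match, so the percent identity is 10/15 × 100 = 66.7%.

66.7%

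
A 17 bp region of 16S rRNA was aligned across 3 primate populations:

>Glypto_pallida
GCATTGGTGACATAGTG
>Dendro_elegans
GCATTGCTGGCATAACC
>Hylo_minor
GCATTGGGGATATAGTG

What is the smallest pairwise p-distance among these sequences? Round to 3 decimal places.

Pairwise Hamming distances:
  Glypto_pallida vs Dendro_elegans: 5
  Glypto_pallida vs Hylo_minor: 2
  Dendro_elegans vs Hylo_minor: 7
The smallest is 2 mismatches, between Glypto_pallida and Hylo_minor; p = 2/17 = 0.118.

0.118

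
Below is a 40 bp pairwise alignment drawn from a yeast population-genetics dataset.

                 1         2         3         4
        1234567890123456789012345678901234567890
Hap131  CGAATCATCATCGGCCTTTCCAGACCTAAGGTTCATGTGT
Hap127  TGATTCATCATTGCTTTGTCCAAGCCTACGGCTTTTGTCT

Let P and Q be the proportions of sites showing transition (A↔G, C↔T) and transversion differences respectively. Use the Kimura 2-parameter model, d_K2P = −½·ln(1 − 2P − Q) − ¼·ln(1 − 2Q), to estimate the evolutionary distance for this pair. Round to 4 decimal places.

Mismatches occur at site 1 (C→T, transition), site 4 (A→T, transversion), site 12 (C→T, transition), site 14 (G→C, transversion), site 15 (C→T, transition), site 16 (C→T, transition), site 18 (T→G, transversion), site 23 (G→A, transition), site 24 (A→G, transition), site 29 (A→C, transversion), site 32 (T→C, transition), site 34 (C→T, transition), site 35 (A→T, transversion), site 39 (G→C, transversion).
Of the 14 differences, 8 transitions and 6 transversions over 40 sites: P = 8/40 = 0.200000, Q = 6/40 = 0.150000.
d = −0.5·ln(0.450000) − 0.25·ln(0.700000) = −0.5·(-0.798508) − 0.25·(-0.356675) = 0.4884.

0.4884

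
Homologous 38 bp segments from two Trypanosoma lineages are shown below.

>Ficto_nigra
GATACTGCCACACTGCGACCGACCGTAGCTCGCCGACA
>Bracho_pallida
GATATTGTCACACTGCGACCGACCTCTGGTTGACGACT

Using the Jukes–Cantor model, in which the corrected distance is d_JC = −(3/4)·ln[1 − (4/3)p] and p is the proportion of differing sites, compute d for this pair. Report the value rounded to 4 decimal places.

The sequences differ at positions 5 (C/T), 8 (C/T), 25 (G/T), 26 (T/C), 27 (A/T), 29 (C/G), 31 (C/T), 33 (C/A), 38 (A/T).
p = 9/38 = 0.236842.
d = −0.75 · ln(1 − (4/3)·0.236842) = −0.75 · ln(0.684211) = −0.75 · (-0.379489) = 0.2846.

0.2846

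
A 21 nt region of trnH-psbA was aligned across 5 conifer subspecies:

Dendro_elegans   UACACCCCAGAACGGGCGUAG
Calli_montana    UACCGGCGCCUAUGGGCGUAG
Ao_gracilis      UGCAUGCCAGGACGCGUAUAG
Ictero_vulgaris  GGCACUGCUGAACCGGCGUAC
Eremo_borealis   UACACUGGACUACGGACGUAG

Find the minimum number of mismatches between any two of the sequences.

Pairwise Hamming distances:
  Dendro_elegans vs Calli_montana: 8
  Dendro_elegans vs Ao_gracilis: 7
  Dendro_elegans vs Ictero_vulgaris: 7
  Dendro_elegans vs Eremo_borealis: 6
  Calli_montana vs Ao_gracilis: 11
  Calli_montana vs Ictero_vulgaris: 13
  Calli_montana vs Eremo_borealis: 7
  Ao_gracilis vs Ictero_vulgaris: 11
  Ao_gracilis vs Eremo_borealis: 11
  Ictero_vulgaris vs Eremo_borealis: 9
The smallest is 6, between Dendro_elegans and Eremo_borealis.

6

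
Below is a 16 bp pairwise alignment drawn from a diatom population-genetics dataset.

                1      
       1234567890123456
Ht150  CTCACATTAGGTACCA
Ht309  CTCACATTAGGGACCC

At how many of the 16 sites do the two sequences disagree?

Differing sites — 12:T/G; 16:A/C.
That gives 2 mismatches out of 16 aligned sites, so the Hamming distance is 2.

2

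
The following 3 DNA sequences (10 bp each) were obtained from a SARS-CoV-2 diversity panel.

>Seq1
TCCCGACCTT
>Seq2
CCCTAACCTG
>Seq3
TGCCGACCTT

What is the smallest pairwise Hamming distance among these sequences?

1

Pairwise Hamming distances:
  Seq1 vs Seq2: 4
  Seq1 vs Seq3: 1
  Seq2 vs Seq3: 5
The smallest is 1, between Seq1 and Seq3.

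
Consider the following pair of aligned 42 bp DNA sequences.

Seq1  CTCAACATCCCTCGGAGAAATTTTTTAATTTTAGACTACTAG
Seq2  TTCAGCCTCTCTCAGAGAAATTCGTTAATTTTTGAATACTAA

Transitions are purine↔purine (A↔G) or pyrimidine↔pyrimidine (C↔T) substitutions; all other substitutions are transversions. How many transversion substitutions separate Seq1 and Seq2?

The sequences differ at positions 1 (C/T, transition), 5 (A/G, transition), 7 (A/C, transversion), 10 (C/T, transition), 14 (G/A, transition), 23 (T/C, transition), 24 (T/G, transversion), 33 (A/T, transversion), 36 (C/A, transversion), 42 (G/A, transition).
Of the 10 differences, 6 transitions and 4 transversions, so the answer is 4.

4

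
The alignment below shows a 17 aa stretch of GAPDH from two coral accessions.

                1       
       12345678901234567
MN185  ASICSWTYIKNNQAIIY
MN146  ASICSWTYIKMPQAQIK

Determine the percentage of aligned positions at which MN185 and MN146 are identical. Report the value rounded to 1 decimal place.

76.5%

Mismatches occur at site 11 (N→M), site 12 (N→P), site 15 (I→Q), site 17 (Y→K).
13 of the 17 sites match, so the percent identity is 13/17 × 100 = 76.5%.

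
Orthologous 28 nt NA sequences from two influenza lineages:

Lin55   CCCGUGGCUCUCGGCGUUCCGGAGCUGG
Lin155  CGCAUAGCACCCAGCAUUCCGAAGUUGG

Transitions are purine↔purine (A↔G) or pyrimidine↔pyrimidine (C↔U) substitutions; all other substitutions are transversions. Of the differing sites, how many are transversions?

2

Differing sites — 2:C/G (Tv); 4:G/A (Ti); 6:G/A (Ti); 9:U/A (Tv); 11:U/C (Ti); 13:G/A (Ti); 16:G/A (Ti); 22:G/A (Ti); 25:C/U (Ti).
Of the 9 differences, 7 transitions and 2 transversions, so the answer is 2.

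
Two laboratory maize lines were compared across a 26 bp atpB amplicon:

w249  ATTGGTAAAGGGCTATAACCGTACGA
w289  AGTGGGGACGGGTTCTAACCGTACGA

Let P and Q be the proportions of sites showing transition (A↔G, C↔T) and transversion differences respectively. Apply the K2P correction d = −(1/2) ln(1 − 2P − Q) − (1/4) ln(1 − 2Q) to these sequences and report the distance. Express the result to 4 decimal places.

The sequences differ at positions 2 (T/G, transversion), 6 (T/G, transversion), 7 (A/G, transition), 9 (A/C, transversion), 13 (C/T, transition), 15 (A/C, transversion).
Of the 6 differences, 2 transitions and 4 transversions over 26 sites: P = 2/26 = 0.076923, Q = 4/26 = 0.153846.
d = −0.5·ln(0.692308) − 0.25·ln(0.692308) = −0.5·(-0.367724) − 0.25·(-0.367724) = 0.2758.

0.2758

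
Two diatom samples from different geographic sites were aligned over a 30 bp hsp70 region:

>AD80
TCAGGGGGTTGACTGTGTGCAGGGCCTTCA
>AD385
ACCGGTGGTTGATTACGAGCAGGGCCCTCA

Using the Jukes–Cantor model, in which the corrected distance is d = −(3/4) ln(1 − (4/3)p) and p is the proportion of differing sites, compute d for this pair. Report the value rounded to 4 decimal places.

Mismatches occur at site 1 (T/A), site 3 (A/C), site 6 (G/T), site 13 (C/T), site 15 (G/A), site 16 (T/C), site 18 (T/A), site 27 (T/C).
p = 8/30 = 0.266667.
d = −0.75 · ln(1 − (4/3)·0.266667) = −0.75 · ln(0.644444) = −0.75 · (-0.439367) = 0.3295.

0.3295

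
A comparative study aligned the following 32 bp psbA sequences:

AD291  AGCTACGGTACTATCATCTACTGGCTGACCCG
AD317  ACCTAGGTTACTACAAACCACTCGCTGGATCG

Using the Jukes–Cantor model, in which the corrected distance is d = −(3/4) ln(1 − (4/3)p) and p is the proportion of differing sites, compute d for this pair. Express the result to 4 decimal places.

The sequences differ at positions 2 (G/C), 6 (C/G), 8 (G/T), 14 (T/C), 15 (C/A), 17 (T/A), 19 (T/C), 23 (G/C), 28 (A/G), 29 (C/A), 30 (C/T).
p = 11/32 = 0.343750.
d = −0.75 · ln(1 − (4/3)·0.343750) = −0.75 · ln(0.541667) = −0.75 · (-0.613104) = 0.4598.

0.4598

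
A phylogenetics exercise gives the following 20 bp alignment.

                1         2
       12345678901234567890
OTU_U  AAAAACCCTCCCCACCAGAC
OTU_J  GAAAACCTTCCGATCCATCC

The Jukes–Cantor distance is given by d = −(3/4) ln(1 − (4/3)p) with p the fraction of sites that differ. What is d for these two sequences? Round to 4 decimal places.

Mismatches occur at site 1 (A→G), site 8 (C→T), site 12 (C→G), site 13 (C→A), site 14 (A→T), site 18 (G→T), site 19 (A→C).
p = 7/20 = 0.350000.
d = −0.75 · ln(1 − (4/3)·0.350000) = −0.75 · ln(0.533333) = −0.75 · (-0.628609) = 0.4715.

0.4715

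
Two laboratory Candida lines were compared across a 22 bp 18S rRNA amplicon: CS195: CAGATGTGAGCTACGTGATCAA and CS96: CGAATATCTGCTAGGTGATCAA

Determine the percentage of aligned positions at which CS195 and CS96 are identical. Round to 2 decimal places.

The sequences differ at positions 2 (A/G), 3 (G/A), 6 (G/A), 8 (G/C), 9 (A/T), 14 (C/G).
16 of the 22 sites match, so the percent identity is 16/22 × 100 = 72.73%.

72.73%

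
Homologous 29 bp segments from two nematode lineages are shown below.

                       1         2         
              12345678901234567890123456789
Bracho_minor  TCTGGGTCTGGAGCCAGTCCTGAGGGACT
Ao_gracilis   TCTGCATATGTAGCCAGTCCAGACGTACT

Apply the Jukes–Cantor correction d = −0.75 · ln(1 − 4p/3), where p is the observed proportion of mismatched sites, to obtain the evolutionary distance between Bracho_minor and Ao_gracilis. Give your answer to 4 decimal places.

Mismatches occur at site 5 (G/C), site 6 (G/A), site 8 (C/A), site 11 (G/T), site 21 (T/A), site 24 (G/C), site 26 (G/T).
p = 7/29 = 0.241379.
d = −0.75 · ln(1 − (4/3)·0.241379) = −0.75 · ln(0.678161) = −0.75 · (-0.388371) = 0.2913.

0.2913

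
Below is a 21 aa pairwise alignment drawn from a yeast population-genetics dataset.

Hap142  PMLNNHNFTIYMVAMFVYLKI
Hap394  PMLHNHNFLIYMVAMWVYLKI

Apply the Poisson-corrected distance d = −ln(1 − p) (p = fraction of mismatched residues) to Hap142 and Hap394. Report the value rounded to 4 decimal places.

0.1542

Mismatches occur at site 4 (N/H), site 9 (T/L), site 16 (F/W).
p = 3/21 = 0.142857.
d = −ln(1 − 0.142857) = −ln(0.857143) = 0.1542.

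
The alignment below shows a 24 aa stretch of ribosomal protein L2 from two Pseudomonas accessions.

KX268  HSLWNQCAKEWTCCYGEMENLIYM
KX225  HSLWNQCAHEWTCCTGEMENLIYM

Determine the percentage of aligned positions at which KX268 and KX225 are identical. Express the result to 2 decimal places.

91.67%

The sequences differ at positions 9 (K/H), 15 (Y/T).
22 of the 24 sites match, so the percent identity is 22/24 × 100 = 91.67%.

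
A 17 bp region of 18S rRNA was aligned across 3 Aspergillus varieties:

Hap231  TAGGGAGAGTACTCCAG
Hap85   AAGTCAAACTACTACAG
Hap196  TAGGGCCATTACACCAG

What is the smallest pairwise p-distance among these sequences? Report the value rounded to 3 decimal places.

0.235

Pairwise Hamming distances:
  Hap231 vs Hap85: 6
  Hap231 vs Hap196: 4
  Hap85 vs Hap196: 8
The smallest is 4 mismatches, between Hap231 and Hap196; p = 4/17 = 0.235.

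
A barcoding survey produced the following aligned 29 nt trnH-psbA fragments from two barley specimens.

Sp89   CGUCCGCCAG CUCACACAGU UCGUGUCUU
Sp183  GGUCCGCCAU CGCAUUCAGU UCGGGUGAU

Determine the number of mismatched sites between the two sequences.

Differing sites — 1:C/G; 10:G/U; 12:U/G; 15:C/U; 16:A/U; 24:U/G; 27:C/G; 28:U/A.
That gives 8 mismatches out of 29 aligned sites, so the Hamming distance is 8.

8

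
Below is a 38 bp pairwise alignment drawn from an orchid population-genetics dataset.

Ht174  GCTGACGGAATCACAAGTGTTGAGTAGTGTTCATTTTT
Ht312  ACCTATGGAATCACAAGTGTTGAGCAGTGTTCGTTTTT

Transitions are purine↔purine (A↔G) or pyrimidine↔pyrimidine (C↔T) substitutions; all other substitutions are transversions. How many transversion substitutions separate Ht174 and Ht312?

1

Mismatches occur at site 1 (G↔A, transition), site 3 (T↔C, transition), site 4 (G↔T, transversion), site 6 (C↔T, transition), site 25 (T↔C, transition), site 33 (A↔G, transition).
Of the 6 differences, 5 transitions and 1 transversion, so the answer is 1.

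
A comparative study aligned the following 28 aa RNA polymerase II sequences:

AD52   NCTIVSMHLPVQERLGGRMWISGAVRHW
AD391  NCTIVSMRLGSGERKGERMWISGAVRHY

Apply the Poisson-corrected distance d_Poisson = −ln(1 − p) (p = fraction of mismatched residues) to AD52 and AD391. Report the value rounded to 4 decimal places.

Mismatches occur at site 8 (H/R), site 10 (P/G), site 11 (V/S), site 12 (Q/G), site 15 (L/K), site 17 (G/E), site 28 (W/Y).
p = 7/28 = 0.250000.
d = −ln(1 − 0.250000) = −ln(0.750000) = 0.2877.

0.2877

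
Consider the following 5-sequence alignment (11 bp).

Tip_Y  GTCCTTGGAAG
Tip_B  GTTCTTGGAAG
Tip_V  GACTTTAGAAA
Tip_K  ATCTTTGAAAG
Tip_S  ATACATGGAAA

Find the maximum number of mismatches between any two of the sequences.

6

Pairwise Hamming distances:
  Tip_Y vs Tip_B: 1
  Tip_Y vs Tip_V: 4
  Tip_Y vs Tip_K: 3
  Tip_Y vs Tip_S: 4
  Tip_B vs Tip_V: 5
  Tip_B vs Tip_K: 4
  Tip_B vs Tip_S: 4
  Tip_V vs Tip_K: 5
  Tip_V vs Tip_S: 6
  Tip_K vs Tip_S: 5
The largest is 6, between Tip_V and Tip_S.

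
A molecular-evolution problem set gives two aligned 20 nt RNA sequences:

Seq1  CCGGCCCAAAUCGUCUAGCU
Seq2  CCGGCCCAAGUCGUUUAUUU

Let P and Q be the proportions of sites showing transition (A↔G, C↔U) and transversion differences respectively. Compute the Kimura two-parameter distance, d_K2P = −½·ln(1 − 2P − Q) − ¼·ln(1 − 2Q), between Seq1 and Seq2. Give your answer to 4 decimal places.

The sequences differ at positions 10 (A/G, transition), 15 (C/U, transition), 18 (G/U, transversion), 19 (C/U, transition).
Of the 4 differences, 3 transitions and 1 transversion over 20 sites: P = 3/20 = 0.150000, Q = 1/20 = 0.050000.
d = −0.5·ln(0.650000) − 0.25·ln(0.900000) = −0.5·(-0.430783) − 0.25·(-0.105361) = 0.2417.

0.2417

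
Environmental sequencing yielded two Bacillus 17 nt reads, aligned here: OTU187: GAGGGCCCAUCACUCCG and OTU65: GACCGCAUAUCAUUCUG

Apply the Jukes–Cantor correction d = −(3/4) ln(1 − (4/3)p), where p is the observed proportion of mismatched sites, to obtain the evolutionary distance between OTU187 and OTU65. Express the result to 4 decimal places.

Mismatches occur at site 3 (G/C), site 4 (G/C), site 7 (C/A), site 8 (C/U), site 13 (C/U), site 16 (C/U).
p = 6/17 = 0.352941.
d = −0.75 · ln(1 − (4/3)·0.352941) = −0.75 · ln(0.529412) = −0.75 · (-0.635988) = 0.4770.

0.4770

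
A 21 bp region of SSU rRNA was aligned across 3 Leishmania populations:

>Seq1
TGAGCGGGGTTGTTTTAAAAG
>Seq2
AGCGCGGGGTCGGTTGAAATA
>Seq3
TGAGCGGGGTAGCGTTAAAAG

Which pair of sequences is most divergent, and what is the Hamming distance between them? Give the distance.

8

Pairwise Hamming distances:
  Seq1 vs Seq2: 7
  Seq1 vs Seq3: 3
  Seq2 vs Seq3: 8
The largest is 8, between Seq2 and Seq3.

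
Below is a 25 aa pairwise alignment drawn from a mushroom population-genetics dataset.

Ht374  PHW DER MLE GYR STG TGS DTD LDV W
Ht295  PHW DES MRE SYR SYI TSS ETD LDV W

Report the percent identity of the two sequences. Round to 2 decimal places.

72.00%

Differing sites — 6:R/S; 8:L/R; 10:G/S; 14:T/Y; 15:G/I; 17:G/S; 19:D/E.
18 of the 25 sites match, so the percent identity is 18/25 × 100 = 72.00%.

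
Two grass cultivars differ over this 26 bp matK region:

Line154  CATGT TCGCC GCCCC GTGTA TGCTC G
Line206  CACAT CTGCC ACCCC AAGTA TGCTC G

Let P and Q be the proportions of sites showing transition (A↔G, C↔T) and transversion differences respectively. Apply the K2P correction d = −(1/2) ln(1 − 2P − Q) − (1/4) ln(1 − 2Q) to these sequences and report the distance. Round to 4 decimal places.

Differing sites — 3:T/C (Ti); 4:G/A (Ti); 6:T/C (Ti); 7:C/T (Ti); 11:G/A (Ti); 16:G/A (Ti); 17:T/A (Tv).
Of the 7 differences, 6 transitions and 1 transversion over 26 sites: P = 6/26 = 0.230769, Q = 1/26 = 0.038462.
d = −0.5·ln(0.500000) − 0.25·ln(0.923076) = −0.5·(-0.693147) − 0.25·(-0.080044) = 0.3666.

0.3666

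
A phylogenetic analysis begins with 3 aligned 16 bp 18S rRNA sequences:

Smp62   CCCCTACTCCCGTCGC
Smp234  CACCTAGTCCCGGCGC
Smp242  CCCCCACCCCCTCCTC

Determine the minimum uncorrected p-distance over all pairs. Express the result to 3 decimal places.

0.188

Pairwise Hamming distances:
  Smp62 vs Smp234: 3
  Smp62 vs Smp242: 5
  Smp234 vs Smp242: 7
The smallest is 3 mismatches, between Smp62 and Smp234; p = 3/16 = 0.188.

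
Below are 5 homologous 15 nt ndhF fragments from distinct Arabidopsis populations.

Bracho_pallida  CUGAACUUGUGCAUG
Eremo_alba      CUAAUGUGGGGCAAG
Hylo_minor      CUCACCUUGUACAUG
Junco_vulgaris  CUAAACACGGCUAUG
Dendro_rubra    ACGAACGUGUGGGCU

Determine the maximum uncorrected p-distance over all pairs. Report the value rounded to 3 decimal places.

Pairwise Hamming distances:
  Bracho_pallida vs Eremo_alba: 6
  Bracho_pallida vs Hylo_minor: 3
  Bracho_pallida vs Junco_vulgaris: 6
  Bracho_pallida vs Dendro_rubra: 7
  Eremo_alba vs Hylo_minor: 7
  Eremo_alba vs Junco_vulgaris: 7
  Eremo_alba vs Dendro_rubra: 12
  Hylo_minor vs Junco_vulgaris: 7
  Hylo_minor vs Dendro_rubra: 10
  Junco_vulgaris vs Dendro_rubra: 11
The largest is 12 mismatches, between Eremo_alba and Dendro_rubra; p = 12/15 = 0.800.

0.800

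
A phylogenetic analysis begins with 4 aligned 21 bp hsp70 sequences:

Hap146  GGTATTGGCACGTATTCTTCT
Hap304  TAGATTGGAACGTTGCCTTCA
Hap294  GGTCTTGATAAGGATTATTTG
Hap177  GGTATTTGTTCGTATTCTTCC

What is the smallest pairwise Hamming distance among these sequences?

Pairwise Hamming distances:
  Hap146 vs Hap304: 8
  Hap146 vs Hap294: 8
  Hap146 vs Hap177: 4
  Hap304 vs Hap294: 14
  Hap304 vs Hap177: 10
  Hap294 vs Hap177: 9
The smallest is 4, between Hap146 and Hap177.

4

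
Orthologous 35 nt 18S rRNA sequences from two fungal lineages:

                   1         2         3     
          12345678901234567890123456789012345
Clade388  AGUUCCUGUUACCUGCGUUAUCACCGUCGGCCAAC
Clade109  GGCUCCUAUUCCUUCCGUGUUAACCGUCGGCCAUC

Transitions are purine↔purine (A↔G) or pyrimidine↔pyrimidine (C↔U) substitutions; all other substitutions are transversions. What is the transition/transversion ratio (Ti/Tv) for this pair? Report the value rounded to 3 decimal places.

Differing sites — 1:A/G (Ti); 3:U/C (Ti); 8:G/A (Ti); 11:A/C (Tv); 13:C/U (Ti); 15:G/C (Tv); 19:U/G (Tv); 20:A/U (Tv); 22:C/A (Tv); 34:A/U (Tv).
Of the 10 differences, 4 transitions and 6 transversions, so Ti/Tv = 4/6 = 0.667.

0.667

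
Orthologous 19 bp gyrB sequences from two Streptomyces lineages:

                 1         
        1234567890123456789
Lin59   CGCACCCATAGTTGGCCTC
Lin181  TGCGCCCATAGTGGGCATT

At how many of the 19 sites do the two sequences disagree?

5

The sequences differ at positions 1 (C/T), 4 (A/G), 13 (T/G), 17 (C/A), 19 (C/T).
That gives 5 mismatches out of 19 aligned sites, so the Hamming distance is 5.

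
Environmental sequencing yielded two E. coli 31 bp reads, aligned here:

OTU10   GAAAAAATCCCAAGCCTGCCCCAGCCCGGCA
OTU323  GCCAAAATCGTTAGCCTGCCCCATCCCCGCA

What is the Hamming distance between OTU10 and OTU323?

Mismatches occur at site 2 (A→C), site 3 (A→C), site 10 (C→G), site 11 (C→T), site 12 (A→T), site 24 (G→T), site 28 (G→C).
That gives 7 mismatches out of 31 aligned sites, so the Hamming distance is 7.

7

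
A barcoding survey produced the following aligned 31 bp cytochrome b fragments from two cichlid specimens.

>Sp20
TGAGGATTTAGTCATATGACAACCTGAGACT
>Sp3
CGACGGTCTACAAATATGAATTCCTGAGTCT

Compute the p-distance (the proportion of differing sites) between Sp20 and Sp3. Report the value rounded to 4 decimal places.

Mismatches occur at site 1 (T↔C), site 4 (G↔C), site 6 (A↔G), site 8 (T↔C), site 11 (G↔C), site 12 (T↔A), site 13 (C↔A), site 20 (C↔A), site 21 (A↔T), site 22 (A↔T), site 29 (A↔T).
There are 11 differences over 31 sites, so p = 11/31 = 0.3548.

0.3548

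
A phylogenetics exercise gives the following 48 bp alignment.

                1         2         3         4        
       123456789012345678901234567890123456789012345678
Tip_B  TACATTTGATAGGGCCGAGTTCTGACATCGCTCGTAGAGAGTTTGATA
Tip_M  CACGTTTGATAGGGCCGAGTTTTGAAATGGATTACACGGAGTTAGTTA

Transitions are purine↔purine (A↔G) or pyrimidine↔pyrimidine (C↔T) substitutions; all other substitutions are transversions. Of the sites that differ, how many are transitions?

7

The sequences differ at positions 1 (T/C, transition), 4 (A/G, transition), 22 (C/T, transition), 26 (C/A, transversion), 29 (C/G, transversion), 31 (C/A, transversion), 33 (C/T, transition), 34 (G/A, transition), 35 (T/C, transition), 37 (G/C, transversion), 38 (A/G, transition), 44 (T/A, transversion), 46 (A/T, transversion).
Of the 13 differences, 7 transitions and 6 transversions, so the answer is 7.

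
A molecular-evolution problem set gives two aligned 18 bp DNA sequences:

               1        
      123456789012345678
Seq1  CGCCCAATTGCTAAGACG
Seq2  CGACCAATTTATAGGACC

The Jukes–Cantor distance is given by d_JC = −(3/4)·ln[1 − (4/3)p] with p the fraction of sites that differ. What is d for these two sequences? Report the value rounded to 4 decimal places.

The sequences differ at positions 3 (C/A), 10 (G/T), 11 (C/A), 14 (A/G), 18 (G/C).
p = 5/18 = 0.277778.
d = −0.75 · ln(1 − (4/3)·0.277778) = −0.75 · ln(0.629629) = −0.75 · (-0.462625) = 0.3470.

0.3470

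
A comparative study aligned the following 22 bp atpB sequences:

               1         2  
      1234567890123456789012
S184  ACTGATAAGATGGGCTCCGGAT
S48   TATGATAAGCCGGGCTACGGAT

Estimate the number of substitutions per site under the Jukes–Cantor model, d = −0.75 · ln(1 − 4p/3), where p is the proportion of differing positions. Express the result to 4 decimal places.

0.2708

The sequences differ at positions 1 (A/T), 2 (C/A), 10 (A/C), 11 (T/C), 17 (C/A).
p = 5/22 = 0.227273.
d = −0.75 · ln(1 − (4/3)·0.227273) = −0.75 · ln(0.696969) = −0.75 · (-0.361014) = 0.2708.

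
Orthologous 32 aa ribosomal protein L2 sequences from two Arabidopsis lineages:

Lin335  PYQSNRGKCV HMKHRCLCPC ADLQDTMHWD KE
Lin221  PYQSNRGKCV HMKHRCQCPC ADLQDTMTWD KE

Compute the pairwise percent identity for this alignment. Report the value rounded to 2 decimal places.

93.75%

Differing sites — 17:L/Q; 28:H/T.
30 of the 32 sites match, so the percent identity is 30/32 × 100 = 93.75%.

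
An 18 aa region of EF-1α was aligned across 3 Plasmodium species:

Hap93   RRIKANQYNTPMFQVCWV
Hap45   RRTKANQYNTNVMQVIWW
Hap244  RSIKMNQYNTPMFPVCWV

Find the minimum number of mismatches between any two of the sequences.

Pairwise Hamming distances:
  Hap93 vs Hap45: 6
  Hap93 vs Hap244: 3
  Hap45 vs Hap244: 9
The smallest is 3, between Hap93 and Hap244.

3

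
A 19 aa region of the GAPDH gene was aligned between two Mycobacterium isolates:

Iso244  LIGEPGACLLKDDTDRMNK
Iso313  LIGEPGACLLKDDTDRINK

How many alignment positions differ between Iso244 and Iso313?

1

The sequences differ at position 17 (M/I).
That gives 1 mismatch out of 19 aligned sites, so the Hamming distance is 1.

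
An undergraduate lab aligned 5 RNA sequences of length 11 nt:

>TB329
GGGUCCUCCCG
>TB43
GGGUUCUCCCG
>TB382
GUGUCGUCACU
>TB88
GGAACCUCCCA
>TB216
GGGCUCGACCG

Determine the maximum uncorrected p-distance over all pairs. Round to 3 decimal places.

Pairwise Hamming distances:
  TB329 vs TB43: 1
  TB329 vs TB382: 4
  TB329 vs TB88: 3
  TB329 vs TB216: 4
  TB43 vs TB382: 5
  TB43 vs TB88: 4
  TB43 vs TB216: 3
  TB382 vs TB88: 6
  TB382 vs TB216: 8
  TB88 vs TB216: 6
The largest is 8 mismatches, between TB382 and TB216; p = 8/11 = 0.727.

0.727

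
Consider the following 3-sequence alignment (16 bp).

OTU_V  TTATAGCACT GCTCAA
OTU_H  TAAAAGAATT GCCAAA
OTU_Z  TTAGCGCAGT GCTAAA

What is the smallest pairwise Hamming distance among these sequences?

4

Pairwise Hamming distances:
  OTU_V vs OTU_H: 6
  OTU_V vs OTU_Z: 4
  OTU_H vs OTU_Z: 6
The smallest is 4, between OTU_V and OTU_Z.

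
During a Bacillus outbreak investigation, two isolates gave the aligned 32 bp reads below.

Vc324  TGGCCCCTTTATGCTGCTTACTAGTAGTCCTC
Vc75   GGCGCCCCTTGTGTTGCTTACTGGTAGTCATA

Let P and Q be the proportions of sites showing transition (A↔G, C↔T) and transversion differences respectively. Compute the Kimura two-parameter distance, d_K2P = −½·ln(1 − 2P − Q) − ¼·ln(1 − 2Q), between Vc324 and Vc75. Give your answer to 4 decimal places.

Differing sites — 1:T/G (Tv); 3:G/C (Tv); 4:C/G (Tv); 8:T/C (Ti); 11:A/G (Ti); 14:C/T (Ti); 23:A/G (Ti); 30:C/A (Tv); 32:C/A (Tv).
Of the 9 differences, 4 transitions and 5 transversions over 32 sites: P = 4/32 = 0.125000, Q = 5/32 = 0.156250.
d = −0.5·ln(0.593750) − 0.25·ln(0.687500) = −0.5·(-0.521297) − 0.25·(-0.374693) = 0.3543.

0.3543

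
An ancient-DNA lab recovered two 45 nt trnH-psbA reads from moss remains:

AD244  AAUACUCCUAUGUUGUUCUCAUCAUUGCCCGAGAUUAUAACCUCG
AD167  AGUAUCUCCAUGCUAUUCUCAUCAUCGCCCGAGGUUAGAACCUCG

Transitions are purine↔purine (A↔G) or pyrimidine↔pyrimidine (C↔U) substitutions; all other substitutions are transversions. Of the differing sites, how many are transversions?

1

Mismatches occur at site 2 (A/G, transition), site 5 (C/U, transition), site 6 (U/C, transition), site 7 (C/U, transition), site 9 (U/C, transition), site 13 (U/C, transition), site 15 (G/A, transition), site 26 (U/C, transition), site 34 (A/G, transition), site 38 (U/G, transversion).
Of the 10 differences, 9 transitions and 1 transversion, so the answer is 1.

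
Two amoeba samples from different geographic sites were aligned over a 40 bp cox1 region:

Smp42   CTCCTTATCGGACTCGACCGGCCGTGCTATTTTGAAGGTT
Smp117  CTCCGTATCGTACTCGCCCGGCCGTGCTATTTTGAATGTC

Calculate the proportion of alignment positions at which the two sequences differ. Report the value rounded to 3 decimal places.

Mismatches occur at site 5 (T↔G), site 11 (G↔T), site 17 (A↔C), site 37 (G↔T), site 40 (T↔C).
There are 5 differences over 40 sites, so p = 5/40 = 0.125.

0.125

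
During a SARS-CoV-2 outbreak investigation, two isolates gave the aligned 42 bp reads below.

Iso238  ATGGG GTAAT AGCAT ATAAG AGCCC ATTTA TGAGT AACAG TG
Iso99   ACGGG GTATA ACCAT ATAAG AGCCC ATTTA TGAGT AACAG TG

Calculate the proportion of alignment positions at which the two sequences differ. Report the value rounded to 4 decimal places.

Differing sites — 2:T/C; 9:A/T; 10:T/A; 12:G/C.
There are 4 differences over 42 sites, so p = 4/42 = 0.0952.

0.0952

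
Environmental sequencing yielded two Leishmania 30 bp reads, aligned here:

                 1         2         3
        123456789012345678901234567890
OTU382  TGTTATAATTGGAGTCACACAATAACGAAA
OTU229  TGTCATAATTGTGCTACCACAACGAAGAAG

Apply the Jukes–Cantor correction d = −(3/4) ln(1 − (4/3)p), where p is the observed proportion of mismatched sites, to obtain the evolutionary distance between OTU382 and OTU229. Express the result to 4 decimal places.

0.4408

Differing sites — 4:T/C; 12:G/T; 13:A/G; 14:G/C; 16:C/A; 17:A/C; 23:T/C; 24:A/G; 26:C/A; 30:A/G.
p = 10/30 = 0.333333.
d = −0.75 · ln(1 − (4/3)·0.333333) = −0.75 · ln(0.555556) = −0.75 · (-0.587786) = 0.4408.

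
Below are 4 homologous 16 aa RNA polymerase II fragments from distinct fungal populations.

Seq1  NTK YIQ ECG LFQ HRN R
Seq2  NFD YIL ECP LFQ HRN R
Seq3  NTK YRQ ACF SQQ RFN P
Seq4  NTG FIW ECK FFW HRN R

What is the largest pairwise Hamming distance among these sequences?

Pairwise Hamming distances:
  Seq1 vs Seq2: 4
  Seq1 vs Seq3: 8
  Seq1 vs Seq4: 6
  Seq2 vs Seq3: 11
  Seq2 vs Seq4: 7
  Seq3 vs Seq4: 12
The largest is 12, between Seq3 and Seq4.

12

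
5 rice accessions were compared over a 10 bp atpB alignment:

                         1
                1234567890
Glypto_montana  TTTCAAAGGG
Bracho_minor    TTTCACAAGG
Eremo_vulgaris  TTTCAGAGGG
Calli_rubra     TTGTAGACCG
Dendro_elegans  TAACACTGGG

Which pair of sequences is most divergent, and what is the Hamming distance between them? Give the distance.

Pairwise Hamming distances:
  Glypto_montana vs Bracho_minor: 2
  Glypto_montana vs Eremo_vulgaris: 1
  Glypto_montana vs Calli_rubra: 5
  Glypto_montana vs Dendro_elegans: 4
  Bracho_minor vs Eremo_vulgaris: 2
  Bracho_minor vs Calli_rubra: 5
  Bracho_minor vs Dendro_elegans: 4
  Eremo_vulgaris vs Calli_rubra: 4
  Eremo_vulgaris vs Dendro_elegans: 4
  Calli_rubra vs Dendro_elegans: 7
The largest is 7, between Calli_rubra and Dendro_elegans.

7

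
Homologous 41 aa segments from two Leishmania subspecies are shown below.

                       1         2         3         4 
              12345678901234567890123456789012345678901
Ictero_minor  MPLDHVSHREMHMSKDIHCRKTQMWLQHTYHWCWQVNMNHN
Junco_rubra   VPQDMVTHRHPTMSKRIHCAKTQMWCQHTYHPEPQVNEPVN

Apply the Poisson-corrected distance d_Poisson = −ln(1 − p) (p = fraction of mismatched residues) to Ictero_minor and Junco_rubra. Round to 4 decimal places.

0.4947

The sequences differ at positions 1 (M/V), 3 (L/Q), 5 (H/M), 7 (S/T), 10 (E/H), 11 (M/P), 12 (H/T), 16 (D/R), 20 (R/A), 26 (L/C), 32 (W/P), 33 (C/E), 34 (W/P), 38 (M/E), 39 (N/P), 40 (H/V).
p = 16/41 = 0.390244.
d = −ln(1 − 0.390244) = −ln(0.609756) = 0.4947.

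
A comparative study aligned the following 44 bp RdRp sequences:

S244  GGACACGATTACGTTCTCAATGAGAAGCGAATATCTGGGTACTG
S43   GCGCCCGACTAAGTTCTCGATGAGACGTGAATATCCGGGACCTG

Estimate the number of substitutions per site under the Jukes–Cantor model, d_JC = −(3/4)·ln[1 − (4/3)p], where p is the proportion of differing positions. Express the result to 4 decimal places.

0.3041

The sequences differ at positions 2 (G/C), 3 (A/G), 5 (A/C), 9 (T/C), 12 (C/A), 19 (A/G), 26 (A/C), 28 (C/T), 36 (T/C), 40 (T/A), 41 (A/C).
p = 11/44 = 0.250000.
d = −0.75 · ln(1 − (4/3)·0.250000) = −0.75 · ln(0.666667) = −0.75 · (-0.405465) = 0.3041.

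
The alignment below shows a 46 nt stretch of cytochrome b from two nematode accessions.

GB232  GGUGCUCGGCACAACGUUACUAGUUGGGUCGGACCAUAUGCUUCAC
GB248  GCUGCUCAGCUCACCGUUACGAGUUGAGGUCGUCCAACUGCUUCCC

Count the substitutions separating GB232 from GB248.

The sequences differ at positions 2 (G/C), 8 (G/A), 11 (A/U), 14 (A/C), 21 (U/G), 27 (G/A), 29 (U/G), 30 (C/U), 31 (G/C), 33 (A/U), 37 (U/A), 38 (A/C), 45 (A/C).
That gives 13 mismatches out of 46 aligned sites, so the Hamming distance is 13.

13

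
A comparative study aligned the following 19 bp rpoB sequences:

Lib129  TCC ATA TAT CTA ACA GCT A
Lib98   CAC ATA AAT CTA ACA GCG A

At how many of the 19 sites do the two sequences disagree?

The sequences differ at positions 1 (T/C), 2 (C/A), 7 (T/A), 18 (T/G).
That gives 4 mismatches out of 19 aligned sites, so the Hamming distance is 4.

4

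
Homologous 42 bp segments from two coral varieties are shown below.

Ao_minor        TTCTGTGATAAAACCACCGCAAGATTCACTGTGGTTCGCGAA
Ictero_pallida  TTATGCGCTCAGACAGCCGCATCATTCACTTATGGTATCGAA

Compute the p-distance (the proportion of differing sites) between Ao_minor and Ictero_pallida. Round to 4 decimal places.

0.3571

Differing sites — 3:C/A; 6:T/C; 8:A/C; 10:A/C; 12:A/G; 15:C/A; 16:A/G; 22:A/T; 23:G/C; 31:G/T; 32:T/A; 33:G/T; 35:T/G; 37:C/A; 38:G/T.
There are 15 differences over 42 sites, so p = 15/42 = 0.3571.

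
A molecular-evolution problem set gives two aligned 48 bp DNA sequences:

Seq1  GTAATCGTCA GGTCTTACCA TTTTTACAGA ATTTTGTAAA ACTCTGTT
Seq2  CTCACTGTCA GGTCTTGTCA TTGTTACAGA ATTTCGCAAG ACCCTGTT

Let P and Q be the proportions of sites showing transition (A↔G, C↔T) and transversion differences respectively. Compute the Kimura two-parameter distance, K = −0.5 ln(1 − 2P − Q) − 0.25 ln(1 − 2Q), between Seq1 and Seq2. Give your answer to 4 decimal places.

Differing sites — 1:G/C (Tv); 3:A/C (Tv); 5:T/C (Ti); 6:C/T (Ti); 17:A/G (Ti); 18:C/T (Ti); 23:T/G (Tv); 35:T/C (Ti); 37:T/C (Ti); 40:A/G (Ti); 43:T/C (Ti).
Of the 11 differences, 8 transitions and 3 transversions over 48 sites: P = 8/48 = 0.166667, Q = 3/48 = 0.062500.
d = −0.5·ln(0.604166) − 0.25·ln(0.875000) = −0.5·(-0.503906) − 0.25·(-0.133531) = 0.2853.

0.2853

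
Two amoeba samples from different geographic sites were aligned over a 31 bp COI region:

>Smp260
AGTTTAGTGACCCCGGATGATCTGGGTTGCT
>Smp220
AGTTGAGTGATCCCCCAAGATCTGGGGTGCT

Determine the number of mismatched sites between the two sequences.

6

Mismatches occur at site 5 (T↔G), site 11 (C↔T), site 15 (G↔C), site 16 (G↔C), site 18 (T↔A), site 27 (T↔G).
That gives 6 mismatches out of 31 aligned sites, so the Hamming distance is 6.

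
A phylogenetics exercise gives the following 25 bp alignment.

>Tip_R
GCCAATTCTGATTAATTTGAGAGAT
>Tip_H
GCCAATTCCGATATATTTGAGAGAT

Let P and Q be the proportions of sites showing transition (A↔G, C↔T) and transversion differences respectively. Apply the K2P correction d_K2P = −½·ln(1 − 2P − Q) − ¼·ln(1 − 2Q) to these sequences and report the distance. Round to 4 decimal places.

Differing sites — 9:T/C (Ti); 13:T/A (Tv); 14:A/T (Tv).
Of the 3 differences, 1 transition and 2 transversions over 25 sites: P = 1/25 = 0.040000, Q = 2/25 = 0.080000.
d = −0.5·ln(0.840000) − 0.25·ln(0.840000) = −0.5·(-0.174353) − 0.25·(-0.174353) = 0.1308.

0.1308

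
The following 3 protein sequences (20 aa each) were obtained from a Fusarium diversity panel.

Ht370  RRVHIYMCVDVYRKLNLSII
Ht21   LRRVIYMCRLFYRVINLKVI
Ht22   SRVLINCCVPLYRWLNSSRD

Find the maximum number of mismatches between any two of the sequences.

14

Pairwise Hamming distances:
  Ht370 vs Ht21: 10
  Ht370 vs Ht22: 10
  Ht21 vs Ht22: 14
The largest is 14, between Ht21 and Ht22.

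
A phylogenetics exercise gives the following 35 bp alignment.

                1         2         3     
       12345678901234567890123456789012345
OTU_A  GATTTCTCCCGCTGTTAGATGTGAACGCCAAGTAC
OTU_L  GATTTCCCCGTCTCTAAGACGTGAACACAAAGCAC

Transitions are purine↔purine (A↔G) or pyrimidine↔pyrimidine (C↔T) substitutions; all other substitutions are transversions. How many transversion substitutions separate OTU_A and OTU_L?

Mismatches occur at site 7 (T↔C, transition), site 10 (C↔G, transversion), site 11 (G↔T, transversion), site 14 (G↔C, transversion), site 16 (T↔A, transversion), site 20 (T↔C, transition), site 27 (G↔A, transition), site 29 (C↔A, transversion), site 33 (T↔C, transition).
Of the 9 differences, 4 transitions and 5 transversions, so the answer is 5.

5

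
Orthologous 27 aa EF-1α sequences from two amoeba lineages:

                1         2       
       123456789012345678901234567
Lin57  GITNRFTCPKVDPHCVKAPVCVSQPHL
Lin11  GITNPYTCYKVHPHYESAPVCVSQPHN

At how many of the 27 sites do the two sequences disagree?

The sequences differ at positions 5 (R/P), 6 (F/Y), 9 (P/Y), 12 (D/H), 15 (C/Y), 16 (V/E), 17 (K/S), 27 (L/N).
That gives 8 mismatches out of 27 aligned sites, so the Hamming distance is 8.

8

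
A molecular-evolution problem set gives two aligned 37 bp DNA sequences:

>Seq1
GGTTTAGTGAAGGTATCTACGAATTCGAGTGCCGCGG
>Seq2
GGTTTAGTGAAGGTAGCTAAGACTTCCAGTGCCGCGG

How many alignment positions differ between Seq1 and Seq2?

Differing sites — 16:T/G; 20:C/A; 23:A/C; 27:G/C.
That gives 4 mismatches out of 37 aligned sites, so the Hamming distance is 4.

4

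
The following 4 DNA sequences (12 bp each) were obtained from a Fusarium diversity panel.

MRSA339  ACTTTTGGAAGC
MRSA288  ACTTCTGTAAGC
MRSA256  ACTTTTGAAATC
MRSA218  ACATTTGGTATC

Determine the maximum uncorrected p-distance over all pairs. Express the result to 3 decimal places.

0.417

Pairwise Hamming distances:
  MRSA339 vs MRSA288: 2
  MRSA339 vs MRSA256: 2
  MRSA339 vs MRSA218: 3
  MRSA288 vs MRSA256: 3
  MRSA288 vs MRSA218: 5
  MRSA256 vs MRSA218: 3
The largest is 5 mismatches, between MRSA288 and MRSA218; p = 5/12 = 0.417.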